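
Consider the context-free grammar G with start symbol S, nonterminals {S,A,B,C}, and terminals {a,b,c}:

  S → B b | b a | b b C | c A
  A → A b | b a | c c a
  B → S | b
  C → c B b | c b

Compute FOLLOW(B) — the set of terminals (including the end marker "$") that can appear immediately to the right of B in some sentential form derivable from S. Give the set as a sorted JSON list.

Compute FIRST by fixpoint:
[1]
  A via A→b a: +{b}
  A via A→c c a: +{c}
  B via B→b: +{b}
  C via C→c B b: +{c}
  S via S→B b: +{b}
  S via S→c A: +{c}
  FIRST(S)={b,c}  FIRST(A)={b,c}  FIRST(B)={b}  FIRST(C)={c}
[2]
  B via B→S: +{c}
  FIRST(S)={b,c}  FIRST(A)={b,c}  FIRST(B)={b,c}  FIRST(C)={c}
[3] — fixpoint
  FIRST(S)={b,c}  FIRST(A)={b,c}  FIRST(B)={b,c}  FIRST(C)={c}

Compute FOLLOW by fixpoint:
initialize: $ ∈ FOLLOW(S)
round 1:
  A→A b: FOLLOW(A) ⊇ FIRST(b) = {b}; new: +{b}
  C→c B b: FOLLOW(B) ⊇ FIRST(b) = {b}; new: +{b}
  S→b b C: FOLLOW(C) ⊇ FOLLOW(S) ⊇ {$}; new: +{$}
  S→c A: FOLLOW(A) ⊇ FOLLOW(S) ⊇ {$}; new: +{$}
  S: {$}  A: {$,b}  B: {b}  C: {$}
round 2:
  B→S: FOLLOW(S) ⊇ FOLLOW(B) ⊇ {b}; new: +{b}
  S→b b C: FOLLOW(C) ⊇ FOLLOW(S) ⊇ {$,b}; new: +{b}
  S: {$,b}  A: {$,b}  B: {b}  C: {$,b}
round 3: — fixpoint
  S: {$,b}  A: {$,b}  B: {b}  C: {$,b}

FOLLOW(B) = ["b"]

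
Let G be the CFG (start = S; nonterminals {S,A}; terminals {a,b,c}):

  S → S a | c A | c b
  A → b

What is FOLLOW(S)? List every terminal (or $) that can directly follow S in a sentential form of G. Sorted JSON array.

FIRST iteration:
round 1:
  A via A→b: +{b}
  S via S→c A: +{c}
  S: {c}  A: {b}
round 2: done
  S: {c}  A: {b}

Compute FOLLOW by fixpoint:
initialize: $ ∈ FOLLOW(S)
pass 1:
  S→S a: FOLLOW(S) ⊇ FIRST(a) = {a}; new: +{a}
  S→c A: FOLLOW(A) ⊇ FOLLOW(S) ⊇ {$,a}; new: +{$,a}
  FOLLOW(S)={$,a}  FOLLOW(A)={$,a}
pass 2: (stable)
  FOLLOW(S)={$,a}  FOLLOW(A)={$,a}

FOLLOW(S) = ["$", "a"]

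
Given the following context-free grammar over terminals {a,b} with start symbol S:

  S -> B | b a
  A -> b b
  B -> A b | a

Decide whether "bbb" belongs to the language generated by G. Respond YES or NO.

CNF form of G:
  S -> A T0 | T0 T1 | a
  A -> T0 T0
  B -> A T0 | a
  T0 -> b
  T1 -> a

Fill CYK table bottom-up:
  T[0,0] 'b' = {T0}  orig:{}
  T[1,1] 'b' = {T0}  orig:{}
  T[2,2] 'b' = {T0}  orig:{}
  T[0,1] 'bb' = {A}
  T[1,2] 'bb' = {A}
  T[0,2] 'bbb' = {B,S}

S ∈ T[0,2] ⇒ YES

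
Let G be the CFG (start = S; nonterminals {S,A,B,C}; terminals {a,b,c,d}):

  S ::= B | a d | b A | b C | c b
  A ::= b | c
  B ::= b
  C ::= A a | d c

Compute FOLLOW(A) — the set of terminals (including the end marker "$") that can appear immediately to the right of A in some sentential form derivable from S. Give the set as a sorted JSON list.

FIRST sets, iterate to fixpoint:
round 1:
  A via A→b: +{b}
  A via A→c: +{c}
  B via B→b: +{b}
  C via C→A a: +{b,c}
  C via C→d c: +{d}
  S via S→B: +{b}
  S via S→a d: +{a}
  S via S→c b: +{c}
  S: {a,b,c}  A: {b,c}  B: {b}  C: {b,c,d}
round 2: (stable)
  S: {a,b,c}  A: {b,c}  B: {b}  C: {b,c,d}

FOLLOW iteration:
initialize: $ ∈ FOLLOW(S)
round 1:
  C→A a: FOLLOW(A) ⊇ FIRST(a) = {a}; new: +{a}
  S→B: FOLLOW(B) ⊇ FOLLOW(S) ⊇ {$}; new: +{$}
  S→b A: FOLLOW(A) ⊇ FOLLOW(S) ⊇ {$}; new: +{$}
  S→b C: FOLLOW(C) ⊇ FOLLOW(S) ⊇ {$}; new: +{$}
  FOLLOW(S)={$}  FOLLOW(A)={$,a}  FOLLOW(B)={$}  FOLLOW(C)={$}
round 2: (stable)
  FOLLOW(S)={$}  FOLLOW(A)={$,a}  FOLLOW(B)={$}  FOLLOW(C)={$}

FOLLOW(A) = ["$", "a"]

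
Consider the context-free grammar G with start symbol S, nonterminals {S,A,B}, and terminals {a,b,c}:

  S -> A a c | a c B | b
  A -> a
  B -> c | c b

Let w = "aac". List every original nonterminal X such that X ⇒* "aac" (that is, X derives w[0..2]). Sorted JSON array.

Convert to CNF:
  S -> A X3 | T2 X4 | b
  A -> a
  B -> T0 T1 | c
  T0 -> c
  T1 -> b
  T2 -> a
  X3 -> T2 T0
  X4 -> T0 B

CYK table (by increasing span), restricted to cells inside w[0..2]:
  T[0,0] 'a' = {A,T2}  orig:{A}
  T[1,1] 'a' = {A,T2}  orig:{A}
  T[2,2] 'c' = {B,T0}  orig:{B}
  T[0,1] 'aa' = ∅
  T[1,2] 'ac' = {X3}  orig:{}
  T[0,2] 'aac' = {S}

Original NTs in T[0,2] deriving "aac": ["S"]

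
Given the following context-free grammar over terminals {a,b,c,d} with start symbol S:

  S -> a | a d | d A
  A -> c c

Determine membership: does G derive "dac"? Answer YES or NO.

Convert to CNF:
  S -> T1 T2 | T2 A | a
  A -> T0 T0
  T0 -> c
  T1 -> a
  T2 -> d

Fill CYK table bottom-up:
  [0..0]={T2}  "d"  orig:{}
  [1..1]={S,T1}  "a"  orig:{S}
  [2..2]={T0}  "c"  orig:{}
  [0..1]=∅  "da"
  [1..2]=∅  "ac"
  [0..2]=∅  "dac"

S ∉ T[0,2] ⇒ NO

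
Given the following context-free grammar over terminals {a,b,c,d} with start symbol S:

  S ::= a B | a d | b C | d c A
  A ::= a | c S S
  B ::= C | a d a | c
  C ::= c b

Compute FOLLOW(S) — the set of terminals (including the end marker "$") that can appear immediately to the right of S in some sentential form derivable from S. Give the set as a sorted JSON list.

FIRST iteration:
round 1:
  A via A→a: +{a}
  A via A→c S S: +{c}
  B via B→a d a: +{a}
  B via B→c: +{c}
  C via C→c b: +{c}
  S via S→a B: +{a}
  S via S→b C: +{b}
  S via S→d c A: +{d}
  FIRST(S)={a,b,d}  FIRST(A)={a,c}  FIRST(B)={a,c}  FIRST(C)={c}
round 2: done
  FIRST(S)={a,b,d}  FIRST(A)={a,c}  FIRST(B)={a,c}  FIRST(C)={c}

Compute FOLLOW by fixpoint:
initialize: $ ∈ FOLLOW(S)
iter 1:
  A→c S S: FOLLOW(S) ⊇ FIRST(S) = {a,b,d}; new: +{a,b,d}
  S→a B: FOLLOW(B) ⊇ FOLLOW(S) ⊇ {$,a,b,d}; new: +{$,a,b,d}
  S→b C: FOLLOW(C) ⊇ FOLLOW(S) ⊇ {$,a,b,d}; new: +{$,a,b,d}
  S→d c A: FOLLOW(A) ⊇ FOLLOW(S) ⊇ {$,a,b,d}; new: +{$,a,b,d}
  FOLLOW(S)={$,a,b,d}  FOLLOW(A)={$,a,b,d}  FOLLOW(B)={$,a,b,d}  FOLLOW(C)={$,a,b,d}
iter 2: done
  FOLLOW(S)={$,a,b,d}  FOLLOW(A)={$,a,b,d}  FOLLOW(B)={$,a,b,d}  FOLLOW(C)={$,a,b,d}

FOLLOW(S) = ["$", "a", "b", "d"]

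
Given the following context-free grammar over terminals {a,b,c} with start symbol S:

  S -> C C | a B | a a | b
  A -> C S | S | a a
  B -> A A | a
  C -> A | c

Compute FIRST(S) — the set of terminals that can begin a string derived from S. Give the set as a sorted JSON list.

FIRST iteration:
iter 1:
  A via A→a a: +{a}
  B via B→A A: +{a}
  C via C→A: +{a}
  C via C→c: +{c}
  S via S→C C: +{a,c}
  S via S→b: +{b}
  FIRST(S)={a,b,c}  FIRST(A)={a}  FIRST(B)={a}  FIRST(C)={a,c}
iter 2:
  A via A→C S: +{c}
  A via A→S: +{b}
  B via B→A A: +{b,c}
  C via C→A: +{b}
  FIRST(S)={a,b,c}  FIRST(A)={a,b,c}  FIRST(B)={a,b,c}  FIRST(C)={a,b,c}
iter 3: (stable)
  FIRST(S)={a,b,c}  FIRST(A)={a,b,c}  FIRST(B)={a,b,c}  FIRST(C)={a,b,c}

FIRST(S) = ["a", "b", "c"]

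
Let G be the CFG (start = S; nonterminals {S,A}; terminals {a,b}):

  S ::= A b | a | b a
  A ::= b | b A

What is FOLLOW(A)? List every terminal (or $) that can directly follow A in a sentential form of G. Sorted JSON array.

Compute FIRST by fixpoint:
pass 1:
  A via A→b: +{b}
  S via S→A b: +{b}
  S via S→a: +{a}
  FIRST[S]={a,b}  FIRST[A]={b}
pass 2: — fixpoint
  FIRST[S]={a,b}  FIRST[A]={b}

FOLLOW iteration:
initialize: $ ∈ FOLLOW(S)
pass 1:
  S→A b: FOLLOW(A) ⊇ FIRST(b) = {b}; new: +{b}
  FOLLOW(S)={$}  FOLLOW(A)={b}
pass 2: done
  FOLLOW(S)={$}  FOLLOW(A)={b}

FOLLOW(A) = ["b"]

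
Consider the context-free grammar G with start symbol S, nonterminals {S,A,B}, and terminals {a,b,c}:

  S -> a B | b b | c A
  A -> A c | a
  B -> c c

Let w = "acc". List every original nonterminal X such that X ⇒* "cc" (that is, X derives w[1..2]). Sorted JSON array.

CNF form of G:
  S -> T0 A | T1 B | T2 T2
  A -> A T0 | a
  B -> T0 T0
  T0 -> c
  T1 -> a
  T2 -> b

CYK table (by increasing span) — only the sub-triangle for w[1..2]:
  T[1,1] 'c' = {T0}  orig:{}
  T[2,2] 'c' = {T0}  orig:{}
  T[1,2] 'cc' = {B}

Original NTs in T[1,2] deriving "cc": ["B"]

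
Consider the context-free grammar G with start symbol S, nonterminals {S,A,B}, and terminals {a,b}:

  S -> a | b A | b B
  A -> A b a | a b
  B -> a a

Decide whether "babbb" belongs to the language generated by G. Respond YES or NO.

Convert to CNF:
  S -> T0 A | T0 B | a
  A -> A X2 | T1 T0
  B -> T1 T1
  T0 -> b
  T1 -> a
  X2 -> T0 T1

CYK fill:
  cell(0,0) b: {T0}  orig:{}
  cell(1,1) a: {S,T1}  orig:{S}
  cell(2,2) b: {T0}  orig:{}
  cell(3,3) b: {T0}  orig:{}
  cell(4,4) b: {T0}  orig:{}
  cell(0,1) ba: {X2}  orig:{}
  cell(1,2) ab: {A}
  cell(2,3) bb: ∅
  cell(3,4) bb: ∅
  cell(0,2) bab: {S}
  cell(1,3) abb: ∅
  cell(2,4) bbb: ∅
  cell(0,3) babb: ∅
  cell(1,4) abbb: ∅
  cell(0,4) babbb: ∅

S ∉ T[0,4] ⇒ NO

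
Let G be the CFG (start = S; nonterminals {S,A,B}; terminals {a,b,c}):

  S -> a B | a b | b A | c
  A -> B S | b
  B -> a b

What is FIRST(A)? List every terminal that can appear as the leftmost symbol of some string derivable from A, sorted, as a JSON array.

Compute FIRST by fixpoint:
iter 1:
  A via A→b: +{b}
  B via B→a b: +{a}
  S via S→a B: +{a}
  S via S→b A: +{b}
  S via S→c: +{c}
  FIRST(S)={a,b,c}  FIRST(A)={b}  FIRST(B)={a}
iter 2:
  A via A→B S: +{a}
  FIRST(S)={a,b,c}  FIRST(A)={a,b}  FIRST(B)={a}
iter 3: — fixpoint
  FIRST(S)={a,b,c}  FIRST(A)={a,b}  FIRST(B)={a}

FIRST(A) = ["a", "b"]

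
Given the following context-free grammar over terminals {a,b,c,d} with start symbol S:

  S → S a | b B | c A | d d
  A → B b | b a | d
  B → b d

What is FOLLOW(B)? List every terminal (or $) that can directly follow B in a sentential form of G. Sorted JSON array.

FIRST sets, iterate to fixpoint:
pass 1:
  A via A→b a: +{b}
  A via A→d: +{d}
  B via B→b d: +{b}
  S via S→b B: +{b}
  S via S→c A: +{c}
  S via S→d d: +{d}
  FIRST[S]={b,c,d}  FIRST[A]={b,d}  FIRST[B]={b}
pass 2: (no change)
  FIRST[S]={b,c,d}  FIRST[A]={b,d}  FIRST[B]={b}

FOLLOW sets:
seed FOLLOW(S) with $
[1]
  A→B b: FOLLOW(B) ⊇ FIRST(b) = {b}; new: +{b}
  S→S a: FOLLOW(S) ⊇ FIRST(a) = {a}; new: +{a}
  S→b B: FOLLOW(B) ⊇ FOLLOW(S) ⊇ {$,a}; new: +{$,a}
  S→c A: FOLLOW(A) ⊇ FOLLOW(S) ⊇ {$,a}; new: +{$,a}
  FOLLOW[S]={$,a}  FOLLOW[A]={$,a}  FOLLOW[B]={$,a,b}
[2] done
  FOLLOW[S]={$,a}  FOLLOW[A]={$,a}  FOLLOW[B]={$,a,b}

FOLLOW(B) = ["$", "a", "b"]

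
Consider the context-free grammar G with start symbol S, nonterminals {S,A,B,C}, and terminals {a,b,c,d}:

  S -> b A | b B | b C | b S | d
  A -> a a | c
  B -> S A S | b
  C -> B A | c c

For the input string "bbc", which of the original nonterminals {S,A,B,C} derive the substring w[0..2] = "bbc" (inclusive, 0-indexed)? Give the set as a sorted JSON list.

Convert to CNF:
  S -> T2 A | T2 B | T2 C | T2 S | d
  A -> T0 T0 | c
  B -> S X3 | b
  C -> B A | T1 T1
  T0 -> a
  T1 -> c
  T2 -> b
  X3 -> A S

CYK fill, restricted to cells inside w[0..2]:
  cell(0,0) b: {B,T2}  orig:{B}
  cell(1,1) b: {B,T2}  orig:{B}
  cell(2,2) c: {A,T1}  orig:{A}
  cell(0,1) bb: {S}
  cell(1,2) bc: {C,S}
  cell(0,2) bbc: {S}

Original NTs in T[0,2] deriving "bbc": ["S"]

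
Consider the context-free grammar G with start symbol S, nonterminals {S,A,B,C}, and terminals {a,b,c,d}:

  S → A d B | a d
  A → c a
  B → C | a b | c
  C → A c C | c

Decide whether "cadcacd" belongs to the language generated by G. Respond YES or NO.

Convert to CNF:
  S -> A X6 | T1 T3
  A -> T0 T1
  B -> A X4 | T1 T2 | c
  C -> A X5 | c
  T0 -> c
  T1 -> a
  T2 -> b
  T3 -> d
  X4 -> T0 C
  X5 -> T0 C
  X6 -> T3 B

CYK fill:
  [0..0]={B,C,T0}  "c"  orig:{B,C}
  [1..1]={T1}  "a"  orig:{}
  [2..2]={T3}  "d"  orig:{}
  [3..3]={B,C,T0}  "c"  orig:{B,C}
  [4..4]={T1}  "a"  orig:{}
  [5..5]={B,C,T0}  "c"  orig:{B,C}
  [6..6]={T3}  "d"  orig:{}
  [0..1]={A}  "ca"
  [1..2]={S}  "ad"
  [2..3]={X6}  "dc"  orig:{}
  [3..4]={A}  "ca"
  [4..5]=∅  "ac"
  [5..6]=∅  "cd"
  [0..2]=∅  "cad"
  [1..3]=∅  "adc"
  [2..4]=∅  "dca"
  [3..5]=∅  "cac"
  [4..6]=∅  "acd"
  [0..3]={S}  "cadc"
  [1..4]=∅  "adca"
  [2..5]=∅  "dcac"
  [3..6]=∅  "cacd"
  [0..4]=∅  "cadca"
  [1..5]=∅  "adcac"
  [2..6]=∅  "dcacd"
  [0..5]=∅  "cadcac"
  [1..6]=∅  "adcacd"
  [0..6]=∅  "cadcacd"

S ∉ T[0,6] ⇒ NO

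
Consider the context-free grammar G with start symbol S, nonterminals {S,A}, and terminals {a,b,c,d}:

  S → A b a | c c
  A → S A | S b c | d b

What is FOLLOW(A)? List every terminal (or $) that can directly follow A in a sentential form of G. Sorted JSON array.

FIRST sets, iterate to fixpoint:
[1]
  A via A→d b: +{d}
  S via S→A b a: +{d}
  S via S→c c: +{c}
  S: {c,d}  A: {d}
[2]
  A via A→S A: +{c}
  S: {c,d}  A: {c,d}
[3] (stable)
  S: {c,d}  A: {c,d}

Compute FOLLOW by fixpoint:
FOLLOW(S) := {$}
round 1:
  A→S A: FOLLOW(S) ⊇ FIRST(A) = {c,d}; new: +{c,d}
  A→S b c: FOLLOW(S) ⊇ FIRST(b) = {b}; new: +{b}
  S→A b a: FOLLOW(A) ⊇ FIRST(b) = {b}; new: +{b}
  FOLLOW(S)={$,b,c,d}  FOLLOW(A)={b}
round 2: — fixpoint
  FOLLOW(S)={$,b,c,d}  FOLLOW(A)={b}

FOLLOW(A) = ["b"]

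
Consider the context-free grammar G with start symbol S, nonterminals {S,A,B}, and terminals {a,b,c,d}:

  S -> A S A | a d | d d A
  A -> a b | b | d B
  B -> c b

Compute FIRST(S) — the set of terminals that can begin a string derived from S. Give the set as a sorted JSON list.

Compute FIRST by fixpoint:
pass 1:
  A via A→a b: +{a}
  A via A→b: +{b}
  A via A→d B: +{d}
  B via B→c b: +{c}
  S via S→A S A: +{a,b,d}
  FIRST[S]={a,b,d}  FIRST[A]={a,b,d}  FIRST[B]={c}
pass 2: done
  FIRST[S]={a,b,d}  FIRST[A]={a,b,d}  FIRST[B]={c}

FIRST(S) = ["a", "b", "d"]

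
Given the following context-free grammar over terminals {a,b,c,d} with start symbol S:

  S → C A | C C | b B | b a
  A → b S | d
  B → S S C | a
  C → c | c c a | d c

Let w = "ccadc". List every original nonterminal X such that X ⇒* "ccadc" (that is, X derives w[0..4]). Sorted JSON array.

Convert to CNF:
  S -> C A | C C | T0 B | T0 T2
  A -> T0 S | d
  B -> S X4 | a
  C -> T1 X5 | T3 T1 | c
  T0 -> b
  T1 -> c
  T2 -> a
  T3 -> d
  X4 -> S C
  X5 -> T1 T2

CYK table (by increasing span) — only the sub-triangle for w[0..4]:
  T[0,0] 'c' = {C,T1}  orig:{C}
  T[1,1] 'c' = {C,T1}  orig:{C}
  T[2,2] 'a' = {B,T2}  orig:{B}
  T[3,3] 'd' = {A,T3}  orig:{A}
  T[4,4] 'c' = {C,T1}  orig:{C}
  T[0,1] 'cc' = {S}
  T[1,2] 'ca' = {X5}  orig:{}
  T[2,3] 'ad' = ∅
  T[3,4] 'dc' = {C}
  T[0,2] 'cca' = {C}
  T[1,3] 'cad' = ∅
  T[2,4] 'adc' = ∅
  T[0,3] 'ccad' = {S}
  T[1,4] 'cadc' = ∅
  T[0,4] 'ccadc' = {S,X4}  orig:{S}

Original NTs in T[0,4] deriving "ccadc": ["S"]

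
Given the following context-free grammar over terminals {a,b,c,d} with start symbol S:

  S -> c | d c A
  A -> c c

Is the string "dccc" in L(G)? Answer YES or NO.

CNF form of G:
  S -> T1 X2 | c
  A -> T0 T0
  T0 -> c
  T1 -> d
  X2 -> T0 A

CYK table (by increasing span):
  [0..0]={T1}  "d"  orig:{}
  [1..1]={S,T0}  "c"  orig:{S}
  [2..2]={S,T0}  "c"  orig:{S}
  [3..3]={S,T0}  "c"  orig:{S}
  [0..1]=∅  "dc"
  [1..2]={A}  "cc"
  [2..3]={A}  "cc"
  [0..2]=∅  "dcc"
  [1..3]={X2}  "ccc"  orig:{}
  [0..3]={S}  "dccc"

S ∈ T[0,3] ⇒ YES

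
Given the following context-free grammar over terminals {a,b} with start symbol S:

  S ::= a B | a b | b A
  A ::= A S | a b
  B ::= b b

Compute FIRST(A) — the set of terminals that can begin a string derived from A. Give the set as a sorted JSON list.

FIRST iteration:
round 1:
  A via A→a b: +{a}
  B via B→b b: +{b}
  S via S→a B: +{a}
  S via S→b A: +{b}
  FIRST(S)={a,b}  FIRST(A)={a}  FIRST(B)={b}
round 2: (stable)
  FIRST(S)={a,b}  FIRST(A)={a}  FIRST(B)={b}

FIRST(A) = ["a"]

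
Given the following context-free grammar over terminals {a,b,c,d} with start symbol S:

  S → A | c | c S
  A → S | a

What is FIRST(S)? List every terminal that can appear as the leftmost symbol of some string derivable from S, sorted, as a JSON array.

FIRST iteration:
round 1:
  A via A→a: +{a}
  S via S→A: +{a}
  S via S→c: +{c}
  FIRST(S)={a,c}  FIRST(A)={a}
round 2:
  A via A→S: +{c}
  FIRST(S)={a,c}  FIRST(A)={a,c}
round 3: done
  FIRST(S)={a,c}  FIRST(A)={a,c}

FIRST(S) = ["a", "c"]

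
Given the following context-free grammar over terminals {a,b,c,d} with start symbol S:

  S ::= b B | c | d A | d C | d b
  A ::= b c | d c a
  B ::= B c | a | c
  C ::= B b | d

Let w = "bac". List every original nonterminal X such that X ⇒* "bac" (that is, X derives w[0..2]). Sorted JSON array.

Convert to CNF:
  S -> T0 B | T2 A | T2 C | T2 T0 | c
  A -> T0 T1 | T2 X4
  B -> B T1 | a | c
  C -> B T0 | d
  T0 -> b
  T1 -> c
  T2 -> d
  T3 -> a
  X4 -> T1 T3

CYK table (by increasing span), restricted to cells inside w[0..2]:
  [0..0]={T0}  "b"  orig:{}
  [1..1]={B,T3}  "a"  orig:{B}
  [2..2]={B,S,T1}  "c"  orig:{B,S}
  [0..1]={S}  "ba"
  [1..2]={B}  "ac"
  [0..2]={S}  "bac"

Original NTs in T[0,2] deriving "bac": ["S"]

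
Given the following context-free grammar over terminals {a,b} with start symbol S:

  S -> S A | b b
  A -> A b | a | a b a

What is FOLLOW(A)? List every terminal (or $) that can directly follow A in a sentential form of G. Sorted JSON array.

FIRST iteration:
pass 1:
  A via A→a: +{a}
  S via S→b b: +{b}
  FIRST(S)={b}  FIRST(A)={a}
pass 2: done
  FIRST(S)={b}  FIRST(A)={a}

FOLLOW iteration:
seed FOLLOW(S) with $
iter 1:
  A→A b: FOLLOW(A) ⊇ FIRST(b) = {b}; new: +{b}
  S→S A: FOLLOW(S) ⊇ FIRST(A) = {a}; new: +{a}
  S→S A: FOLLOW(A) ⊇ FOLLOW(S) ⊇ {$,a}; new: +{$,a}
  FOLLOW(S)={$,a}  FOLLOW(A)={$,a,b}
iter 2: (no change)
  FOLLOW(S)={$,a}  FOLLOW(A)={$,a,b}

FOLLOW(A) = ["$", "a", "b"]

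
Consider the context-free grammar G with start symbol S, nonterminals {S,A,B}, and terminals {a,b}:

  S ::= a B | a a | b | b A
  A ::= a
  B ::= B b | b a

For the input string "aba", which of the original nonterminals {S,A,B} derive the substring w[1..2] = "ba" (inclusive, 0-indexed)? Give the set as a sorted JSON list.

Convert to CNF:
  S -> T0 A | T1 B | T1 T1 | b
  A -> a
  B -> B T0 | T0 T1
  T0 -> b
  T1 -> a

CYK table (by increasing span) — only the sub-triangle for w[1..2]:
  [1..1]={S,T0}  "b"  orig:{S}
  [2..2]={A,T1}  "a"  orig:{A}
  [1..2]={B,S}  "ba"

Original NTs in T[1,2] deriving "ba": ["B", "S"]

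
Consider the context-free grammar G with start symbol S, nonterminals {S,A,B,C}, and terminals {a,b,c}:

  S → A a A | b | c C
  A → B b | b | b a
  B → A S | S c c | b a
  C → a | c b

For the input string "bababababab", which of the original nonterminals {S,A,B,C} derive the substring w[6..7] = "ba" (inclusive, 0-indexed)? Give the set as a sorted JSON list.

Convert to CNF:
  S -> A X4 | T2 C | b
  A -> B T0 | T0 T1 | b
  B -> A S | S X3 | T0 T1
  C -> T2 T0 | a
  T0 -> b
  T1 -> a
  T2 -> c
  X3 -> T2 T2
  X4 -> T1 A

CYK fill — only the sub-triangle for w[6..7]:
  T[6,6] 'b' = {A,S,T0}  orig:{A,S}
  T[7,7] 'a' = {C,T1}  orig:{C}
  T[6,7] 'ba' = {A,B}

Original NTs in T[6,7] deriving "ba": ["A", "B"]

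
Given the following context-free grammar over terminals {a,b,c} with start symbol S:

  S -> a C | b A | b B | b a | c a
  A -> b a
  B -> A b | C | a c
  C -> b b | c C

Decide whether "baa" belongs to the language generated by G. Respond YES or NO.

CNF form of G:
  S -> T0 A | T0 B | T0 T1 | T1 C | T2 T1
  A -> T0 T1
  B -> A T0 | T0 T0 | T1 T2 | T2 C
  C -> T0 T0 | T2 C
  T0 -> b
  T1 -> a
  T2 -> c

Fill CYK table bottom-up:
  [0..0]={T0}  "b"  orig:{}
  [1..1]={T1}  "a"  orig:{}
  [2..2]={T1}  "a"  orig:{}
  [0..1]={A,S}  "ba"
  [1..2]=∅  "aa"
  [0..2]=∅  "baa"

S ∉ T[0,2] ⇒ NO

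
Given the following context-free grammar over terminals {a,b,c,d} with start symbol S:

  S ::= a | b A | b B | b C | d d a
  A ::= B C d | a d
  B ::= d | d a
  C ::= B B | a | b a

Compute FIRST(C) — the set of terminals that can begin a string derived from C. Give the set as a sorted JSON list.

Compute FIRST by fixpoint:
[1]
  A via A→a d: +{a}
  B via B→d: +{d}
  C via C→B B: +{d}
  C via C→a: +{a}
  C via C→b a: +{b}
  S via S→a: +{a}
  S via S→b A: +{b}
  S via S→d d a: +{d}
  S: {a,b,d}  A: {a}  B: {d}  C: {a,b,d}
[2]
  A via A→B C d: +{d}
  S: {a,b,d}  A: {a,d}  B: {d}  C: {a,b,d}
[3] done
  S: {a,b,d}  A: {a,d}  B: {d}  C: {a,b,d}

FIRST(C) = ["a", "b", "d"]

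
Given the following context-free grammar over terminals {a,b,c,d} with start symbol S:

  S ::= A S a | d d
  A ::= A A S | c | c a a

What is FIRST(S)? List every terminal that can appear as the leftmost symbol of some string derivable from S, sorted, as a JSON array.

FIRST iteration:
round 1:
  A via A→c: +{c}
  S via S→A S a: +{c}
  S via S→d d: +{d}
  S: {c,d}  A: {c}
round 2: (no change)
  S: {c,d}  A: {c}

FIRST(S) = ["c", "d"]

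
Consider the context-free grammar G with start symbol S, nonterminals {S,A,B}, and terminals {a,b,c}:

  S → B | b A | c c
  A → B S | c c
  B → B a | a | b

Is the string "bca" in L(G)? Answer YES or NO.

CNF form of G:
  S -> B T1 | T0 T0 | T2 A | a | b
  A -> B S | T0 T0
  B -> B T1 | a | b
  T0 -> c
  T1 -> a
  T2 -> b

CYK fill:
  cell(0,0) b: {B,S,T2}  orig:{B,S}
  cell(1,1) c: {T0}  orig:{}
  cell(2,2) a: {B,S,T1}  orig:{B,S}
  cell(0,1) bc: ∅
  cell(1,2) ca: ∅
  cell(0,2) bca: ∅

S ∉ T[0,2] ⇒ NO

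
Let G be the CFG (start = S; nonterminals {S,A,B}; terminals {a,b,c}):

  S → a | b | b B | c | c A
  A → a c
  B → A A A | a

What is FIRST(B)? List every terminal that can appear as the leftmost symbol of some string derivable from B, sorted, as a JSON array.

FIRST iteration:
iter 1:
  A via A→a c: +{a}
  B via B→A A A: +{a}
  S via S→a: +{a}
  S via S→b: +{b}
  S via S→c: +{c}
  FIRST(S)={a,b,c}  FIRST(A)={a}  FIRST(B)={a}
iter 2: (stable)
  FIRST(S)={a,b,c}  FIRST(A)={a}  FIRST(B)={a}

FIRST(B) = ["a"]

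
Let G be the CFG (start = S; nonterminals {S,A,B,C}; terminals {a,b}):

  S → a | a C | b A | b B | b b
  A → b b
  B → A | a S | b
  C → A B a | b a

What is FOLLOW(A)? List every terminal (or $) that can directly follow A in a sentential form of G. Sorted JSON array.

FIRST sets, iterate to fixpoint:
[1]
  A via A→b b: +{b}
  B via B→A: +{b}
  B via B→a S: +{a}
  C via C→A B a: +{b}
  S via S→a: +{a}
  S via S→b A: +{b}
  FIRST[S]={a,b}  FIRST[A]={b}  FIRST[B]={a,b}  FIRST[C]={b}
[2] (stable)
  FIRST[S]={a,b}  FIRST[A]={b}  FIRST[B]={a,b}  FIRST[C]={b}

Compute FOLLOW by fixpoint:
seed FOLLOW(S) with $
iter 1:
  C→A B a: FOLLOW(A) ⊇ FIRST(B) = {a,b}; new: +{a,b}
  C→A B a: FOLLOW(B) ⊇ FIRST(a) = {a}; new: +{a}
  S→a C: FOLLOW(C) ⊇ FOLLOW(S) ⊇ {$}; new: +{$}
  S→b A: FOLLOW(A) ⊇ FOLLOW(S) ⊇ {$}; new: +{$}
  S→b B: FOLLOW(B) ⊇ FOLLOW(S) ⊇ {$}; new: +{$}
  S: {$}  A: {$,a,b}  B: {$,a}  C: {$}
iter 2:
  B→a S: FOLLOW(S) ⊇ FOLLOW(B) ⊇ {$,a}; new: +{a}
  S→a C: FOLLOW(C) ⊇ FOLLOW(S) ⊇ {$,a}; new: +{a}
  S: {$,a}  A: {$,a,b}  B: {$,a}  C: {$,a}
iter 3: done
  S: {$,a}  A: {$,a,b}  B: {$,a}  C: {$,a}

FOLLOW(A) = ["$", "a", "b"]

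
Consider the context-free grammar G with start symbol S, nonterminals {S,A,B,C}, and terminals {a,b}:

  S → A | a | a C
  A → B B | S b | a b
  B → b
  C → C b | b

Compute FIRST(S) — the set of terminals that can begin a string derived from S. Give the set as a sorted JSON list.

FIRST iteration:
[1]
  A via A→a b: +{a}
  B via B→b: +{b}
  C via C→b: +{b}
  S via S→A: +{a}
  FIRST[S]={a}  FIRST[A]={a}  FIRST[B]={b}  FIRST[C]={b}
[2]
  A via A→B B: +{b}
  S via S→A: +{b}
  FIRST[S]={a,b}  FIRST[A]={a,b}  FIRST[B]={b}  FIRST[C]={b}
[3] done
  FIRST[S]={a,b}  FIRST[A]={a,b}  FIRST[B]={b}  FIRST[C]={b}

FIRST(S) = ["a", "b"]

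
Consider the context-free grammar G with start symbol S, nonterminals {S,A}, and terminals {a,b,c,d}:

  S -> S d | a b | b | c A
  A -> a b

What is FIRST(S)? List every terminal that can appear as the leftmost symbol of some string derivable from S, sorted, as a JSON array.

Compute FIRST by fixpoint:
iter 1:
  A via A→a b: +{a}
  S via S→a b: +{a}
  S via S→b: +{b}
  S via S→c A: +{c}
  S: {a,b,c}  A: {a}
iter 2: (no change)
  S: {a,b,c}  A: {a}

FIRST(S) = ["a", "b", "c"]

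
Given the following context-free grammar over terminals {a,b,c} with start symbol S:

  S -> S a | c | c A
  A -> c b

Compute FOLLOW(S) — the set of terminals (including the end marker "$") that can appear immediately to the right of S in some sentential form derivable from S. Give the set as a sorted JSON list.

FIRST sets, iterate to fixpoint:
[1]
  A via A→c b: +{c}
  S via S→c: +{c}
  S: {c}  A: {c}
[2] (stable)
  S: {c}  A: {c}

Compute FOLLOW by fixpoint:
initialize: $ ∈ FOLLOW(S)
iter 1:
  S→S a: FOLLOW(S) ⊇ FIRST(a) = {a}; new: +{a}
  S→c A: FOLLOW(A) ⊇ FOLLOW(S) ⊇ {$,a}; new: +{$,a}
  S: {$,a}  A: {$,a}
iter 2: (no change)
  S: {$,a}  A: {$,a}

FOLLOW(S) = ["$", "a"]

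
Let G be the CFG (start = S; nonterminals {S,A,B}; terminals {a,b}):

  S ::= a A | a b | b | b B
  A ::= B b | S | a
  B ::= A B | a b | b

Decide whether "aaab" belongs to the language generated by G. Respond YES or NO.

Convert to CNF:
  S -> T0 B | T1 A | T1 T0 | b
  A -> B T0 | T0 B | T1 A | T1 T0 | a | b
  B -> A B | T1 T0 | b
  T0 -> b
  T1 -> a

CYK fill:
  T[0,0] 'a' = {A,T1}  orig:{A}
  T[1,1] 'a' = {A,T1}  orig:{A}
  T[2,2] 'a' = {A,T1}  orig:{A}
  T[3,3] 'b' = {A,B,S,T0}  orig:{A,B,S}
  T[0,1] 'aa' = {A,S}
  T[1,2] 'aa' = {A,S}
  T[2,3] 'ab' = {A,B,S}
  T[0,2] 'aaa' = {A,S}
  T[1,3] 'aab' = {A,B,S}
  T[0,3] 'aaab' = {A,B,S}

S ∈ T[0,3] ⇒ YES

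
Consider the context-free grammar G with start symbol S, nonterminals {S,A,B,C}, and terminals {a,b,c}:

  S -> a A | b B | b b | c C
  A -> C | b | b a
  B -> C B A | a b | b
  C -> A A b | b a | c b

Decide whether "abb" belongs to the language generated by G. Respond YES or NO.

CNF form of G:
  S -> T0 B | T0 T0 | T1 A | T2 C
  A -> A X3 | T0 T1 | T2 T0 | b
  B -> C X4 | T1 T0 | b
  C -> A X5 | T0 T1 | T2 T0
  T0 -> b
  T1 -> a
  T2 -> c
  X3 -> A T0
  X4 -> B A
  X5 -> A T0

CYK fill:
  cell(0,0) a: {T1}  orig:{}
  cell(1,1) b: {A,B,T0}  orig:{A,B}
  cell(2,2) b: {A,B,T0}  orig:{A,B}
  cell(0,1) ab: {B,S}
  cell(1,2) bb: {S,X3,X4,X5}  orig:{S}
  cell(0,2) abb: {X4}  orig:{}

S ∉ T[0,2] ⇒ NO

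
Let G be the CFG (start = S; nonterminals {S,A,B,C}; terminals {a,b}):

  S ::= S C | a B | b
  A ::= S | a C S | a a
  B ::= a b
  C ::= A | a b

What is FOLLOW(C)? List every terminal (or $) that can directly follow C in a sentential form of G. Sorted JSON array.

FIRST iteration:
round 1:
  A via A→a C S: +{a}
  B via B→a b: +{a}
  C via C→A: +{a}
  S via S→a B: +{a}
  S via S→b: +{b}
  FIRST[S]={a,b}  FIRST[A]={a}  FIRST[B]={a}  FIRST[C]={a}
round 2:
  A via A→S: +{b}
  C via C→A: +{b}
  FIRST[S]={a,b}  FIRST[A]={a,b}  FIRST[B]={a}  FIRST[C]={a,b}
round 3: (stable)
  FIRST[S]={a,b}  FIRST[A]={a,b}  FIRST[B]={a}  FIRST[C]={a,b}

FOLLOW iteration:
seed FOLLOW(S) with $
[1]
  A→a C S: FOLLOW(C) ⊇ FIRST(S) = {a,b}; new: +{a,b}
  C→A: FOLLOW(A) ⊇ FOLLOW(C) ⊇ {a,b}; new: +{a,b}
  S→S C: FOLLOW(S) ⊇ FIRST(C) = {a,b}; new: +{a,b}
  S→S C: FOLLOW(C) ⊇ FOLLOW(S) ⊇ {$,a,b}; new: +{$}
  S→a B: FOLLOW(B) ⊇ FOLLOW(S) ⊇ {$,a,b}; new: +{$,a,b}
  FOLLOW[S]={$,a,b}  FOLLOW[A]={a,b}  FOLLOW[B]={$,a,b}  FOLLOW[C]={$,a,b}
[2]
  C→A: FOLLOW(A) ⊇ FOLLOW(C) ⊇ {$,a,b}; new: +{$}
  FOLLOW[S]={$,a,b}  FOLLOW[A]={$,a,b}  FOLLOW[B]={$,a,b}  FOLLOW[C]={$,a,b}
[3] (stable)
  FOLLOW[S]={$,a,b}  FOLLOW[A]={$,a,b}  FOLLOW[B]={$,a,b}  FOLLOW[C]={$,a,b}

FOLLOW(C) = ["$", "a", "b"]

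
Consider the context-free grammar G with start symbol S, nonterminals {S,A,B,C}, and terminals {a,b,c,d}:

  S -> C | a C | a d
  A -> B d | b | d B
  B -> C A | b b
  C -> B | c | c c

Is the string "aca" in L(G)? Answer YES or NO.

Convert to CNF:
  S -> C A | T1 T1 | T2 T2 | T3 C | T3 T0 | c
  A -> B T0 | T0 B | b
  B -> C A | T1 T1
  C -> C A | T1 T1 | T2 T2 | c
  T0 -> d
  T1 -> b
  T2 -> c
  T3 -> a

CYK fill:
  T[0,0] 'a' = {T3}  orig:{}
  T[1,1] 'c' = {C,S,T2}  orig:{C,S}
  T[2,2] 'a' = {T3}  orig:{}
  T[0,1] 'ac' = {S}
  T[1,2] 'ca' = ∅
  T[0,2] 'aca' = ∅

S ∉ T[0,2] ⇒ NO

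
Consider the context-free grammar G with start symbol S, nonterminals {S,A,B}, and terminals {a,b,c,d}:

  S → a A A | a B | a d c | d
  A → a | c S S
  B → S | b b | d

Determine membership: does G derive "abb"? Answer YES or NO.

Convert to CNF:
  S -> T1 B | T1 X7 | T1 X8 | d
  A -> T0 X4 | a
  B -> T1 B | T1 X5 | T1 X6 | T3 T3 | d
  T0 -> c
  T1 -> a
  T2 -> d
  T3 -> b
  X4 -> S S
  X5 -> A A
  X6 -> T2 T0
  X7 -> A A
  X8 -> T2 T0

CYK fill:
  [0..0]={A,T1}  "a"  orig:{A}
  [1..1]={T3}  "b"  orig:{}
  [2..2]={T3}  "b"  orig:{}
  [0..1]=∅  "ab"
  [1..2]={B}  "bb"
  [0..2]={B,S}  "abb"

S ∈ T[0,2] ⇒ YES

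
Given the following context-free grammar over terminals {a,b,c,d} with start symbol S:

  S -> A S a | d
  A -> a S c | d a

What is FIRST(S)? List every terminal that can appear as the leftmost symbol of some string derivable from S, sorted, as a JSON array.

Compute FIRST by fixpoint:
round 1:
  A via A→a S c: +{a}
  A via A→d a: +{d}
  S via S→A S a: +{a,d}
  S: {a,d}  A: {a,d}
round 2: done
  S: {a,d}  A: {a,d}

FIRST(S) = ["a", "d"]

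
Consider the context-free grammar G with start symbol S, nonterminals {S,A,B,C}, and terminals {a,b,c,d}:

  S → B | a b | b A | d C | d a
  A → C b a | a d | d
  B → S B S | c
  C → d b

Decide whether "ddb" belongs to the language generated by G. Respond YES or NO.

CNF form of G:
  S -> S X5 | T0 A | T1 T0 | T2 C | T2 T1 | c
  A -> C X3 | T1 T2 | d
  B -> S X4 | c
  C -> T2 T0
  T0 -> b
  T1 -> a
  T2 -> d
  X3 -> T0 T1
  X4 -> B S
  X5 -> B S

CYK table (by increasing span):
  cell(0,0) d: {A,T2}  orig:{A}
  cell(1,1) d: {A,T2}  orig:{A}
  cell(2,2) b: {T0}  orig:{}
  cell(0,1) dd: ∅
  cell(1,2) db: {C}
  cell(0,2) ddb: {S}

S ∈ T[0,2] ⇒ YES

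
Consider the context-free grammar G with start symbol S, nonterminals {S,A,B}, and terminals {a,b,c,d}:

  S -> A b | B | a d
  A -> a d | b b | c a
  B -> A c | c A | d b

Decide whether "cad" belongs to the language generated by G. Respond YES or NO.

Convert to CNF:
  S -> A T2 | A T3 | T0 T1 | T1 T2 | T3 A
  A -> T0 T1 | T2 T2 | T3 T0
  B -> A T3 | T1 T2 | T3 A
  T0 -> a
  T1 -> d
  T2 -> b
  T3 -> c

Fill CYK table bottom-up:
  cell(0,0) c: {T3}  orig:{}
  cell(1,1) a: {T0}  orig:{}
  cell(2,2) d: {T1}  orig:{}
  cell(0,1) ca: {A}
  cell(1,2) ad: {A,S}
  cell(0,2) cad: {B,S}

S ∈ T[0,2] ⇒ YES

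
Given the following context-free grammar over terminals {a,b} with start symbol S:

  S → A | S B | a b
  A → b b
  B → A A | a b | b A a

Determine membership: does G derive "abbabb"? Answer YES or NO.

CNF form of G:
  S -> S B | T0 T0 | T1 T0
  A -> T0 T0
  B -> A A | T0 X2 | T1 T0
  T0 -> b
  T1 -> a
  X2 -> A T1

CYK table (by increasing span):
  [0..0]={T1}  "a"  orig:{}
  [1..1]={T0}  "b"  orig:{}
  [2..2]={T0}  "b"  orig:{}
  [3..3]={T1}  "a"  orig:{}
  [4..4]={T0}  "b"  orig:{}
  [5..5]={T0}  "b"  orig:{}
  [0..1]={B,S}  "ab"
  [1..2]={A,S}  "bb"
  [2..3]=∅  "ba"
  [3..4]={B,S}  "ab"
  [4..5]={A,S}  "bb"
  [0..2]=∅  "abb"
  [1..3]={X2}  "bba"  orig:{}
  [2..4]=∅  "bab"
  [3..5]=∅  "abb"
  [0..3]=∅  "abba"
  [1..4]={S}  "bbab"
  [2..5]=∅  "babb"
  [0..4]=∅  "abbab"
  [1..5]=∅  "bbabb"
  [0..5]=∅  "abbabb"

S ∉ T[0,5] ⇒ NO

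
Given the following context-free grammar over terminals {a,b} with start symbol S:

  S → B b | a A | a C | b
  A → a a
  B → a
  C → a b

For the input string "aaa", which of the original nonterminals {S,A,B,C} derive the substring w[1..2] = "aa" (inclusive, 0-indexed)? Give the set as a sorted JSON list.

Convert to CNF:
  S -> B T1 | T0 A | T0 C | b
  A -> T0 T0
  B -> a
  C -> T0 T1
  T0 -> a
  T1 -> b

CYK table (by increasing span), restricted to cells inside w[1..2]:
  [1..1]={B,T0}  "a"  orig:{B}
  [2..2]={B,T0}  "a"  orig:{B}
  [1..2]={A}  "aa"

Original NTs in T[1,2] deriving "aa": ["A"]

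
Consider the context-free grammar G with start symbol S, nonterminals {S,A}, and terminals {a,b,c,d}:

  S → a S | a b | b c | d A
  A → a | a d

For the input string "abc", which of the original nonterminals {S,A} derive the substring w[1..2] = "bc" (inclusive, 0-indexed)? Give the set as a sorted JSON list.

CNF form of G:
  S -> T0 S | T0 T2 | T1 A | T2 T3
  A -> T0 T1 | a
  T0 -> a
  T1 -> d
  T2 -> b
  T3 -> c

CYK fill (cells [i..j] with 1 ≤ i ≤ j ≤ 2 only):
  [1..1]={T2}  "b"  orig:{}
  [2..2]={T3}  "c"  orig:{}
  [1..2]={S}  "bc"

Original NTs in T[1,2] deriving "bc": ["S"]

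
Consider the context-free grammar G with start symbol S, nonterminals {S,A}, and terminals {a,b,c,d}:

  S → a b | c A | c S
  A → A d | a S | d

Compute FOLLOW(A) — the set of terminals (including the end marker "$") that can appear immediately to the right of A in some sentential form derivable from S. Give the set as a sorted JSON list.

FIRST sets, iterate to fixpoint:
iter 1:
  A via A→a S: +{a}
  A via A→d: +{d}
  S via S→a b: +{a}
  S via S→c A: +{c}
  S: {a,c}  A: {a,d}
iter 2: (no change)
  S: {a,c}  A: {a,d}

FOLLOW iteration:
FOLLOW(S) := {$}
pass 1:
  A→A d: FOLLOW(A) ⊇ FIRST(d) = {d}; new: +{d}
  A→a S: FOLLOW(S) ⊇ FOLLOW(A) ⊇ {d}; new: +{d}
  S→c A: FOLLOW(A) ⊇ FOLLOW(S) ⊇ {$,d}; new: +{$}
  FOLLOW(S)={$,d}  FOLLOW(A)={$,d}
pass 2: (stable)
  FOLLOW(S)={$,d}  FOLLOW(A)={$,d}

FOLLOW(A) = ["$", "d"]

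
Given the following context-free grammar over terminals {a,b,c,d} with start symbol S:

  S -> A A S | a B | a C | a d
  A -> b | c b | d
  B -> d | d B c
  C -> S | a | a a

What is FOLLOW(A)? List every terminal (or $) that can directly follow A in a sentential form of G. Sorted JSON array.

Compute FIRST by fixpoint:
[1]
  A via A→b: +{b}
  A via A→c b: +{c}
  A via A→d: +{d}
  B via B→d: +{d}
  C via C→a: +{a}
  S via S→A A S: +{b,c,d}
  S via S→a B: +{a}
  S: {a,b,c,d}  A: {b,c,d}  B: {d}  C: {a}
[2]
  C via C→S: +{b,c,d}
  S: {a,b,c,d}  A: {b,c,d}  B: {d}  C: {a,b,c,d}
[3] done
  S: {a,b,c,d}  A: {b,c,d}  B: {d}  C: {a,b,c,d}

FOLLOW sets:
seed FOLLOW(S) with $
iter 1:
  B→d B c: FOLLOW(B) ⊇ FIRST(c) = {c}; new: +{c}
  S→A A S: FOLLOW(A) ⊇ FIRST(A) = {b,c,d}; new: +{b,c,d}
  S→A A S: FOLLOW(A) ⊇ FIRST(S) = {a,b,c,d}; new: +{a}
  S→a B: FOLLOW(B) ⊇ FOLLOW(S) ⊇ {$}; new: +{$}
  S→a C: FOLLOW(C) ⊇ FOLLOW(S) ⊇ {$}; new: +{$}
  FOLLOW[S]={$}  FOLLOW[A]={a,b,c,d}  FOLLOW[B]={$,c}  FOLLOW[C]={$}
iter 2: — fixpoint
  FOLLOW[S]={$}  FOLLOW[A]={a,b,c,d}  FOLLOW[B]={$,c}  FOLLOW[C]={$}

FOLLOW(A) = ["a", "b", "c", "d"]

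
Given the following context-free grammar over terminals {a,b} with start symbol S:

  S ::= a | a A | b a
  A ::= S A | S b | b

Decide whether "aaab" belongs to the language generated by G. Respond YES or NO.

CNF form of G:
  S -> T0 T1 | T1 A | a
  A -> S A | S T0 | b
  T0 -> b
  T1 -> a

Fill CYK table bottom-up:
  cell(0,0) a: {S,T1}  orig:{S}
  cell(1,1) a: {S,T1}  orig:{S}
  cell(2,2) a: {S,T1}  orig:{S}
  cell(3,3) b: {A,T0}  orig:{A}
  cell(0,1) aa: ∅
  cell(1,2) aa: ∅
  cell(2,3) ab: {A,S}
  cell(0,2) aaa: ∅
  cell(1,3) aab: {A,S}
  cell(0,3) aaab: {A,S}

S ∈ T[0,3] ⇒ YES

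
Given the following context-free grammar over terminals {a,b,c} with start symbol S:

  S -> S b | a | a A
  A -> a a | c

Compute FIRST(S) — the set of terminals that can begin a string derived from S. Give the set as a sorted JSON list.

Compute FIRST by fixpoint:
round 1:
  A via A→a a: +{a}
  A via A→c: +{c}
  S via S→a: +{a}
  S: {a}  A: {a,c}
round 2: done
  S: {a}  A: {a,c}

FIRST(S) = ["a"]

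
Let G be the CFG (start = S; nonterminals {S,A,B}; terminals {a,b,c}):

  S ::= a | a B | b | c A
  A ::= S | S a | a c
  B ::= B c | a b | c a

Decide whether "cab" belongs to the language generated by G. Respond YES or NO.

Convert to CNF:
  S -> T0 B | T1 A | a | b
  A -> S T0 | T0 B | T0 T1 | T1 A | a | b
  B -> B T1 | T0 T2 | T1 T0
  T0 -> a
  T1 -> c
  T2 -> b

CYK fill:
  [0..0]={T1}  "c"  orig:{}
  [1..1]={A,S,T0}  "a"  orig:{A,S}
  [2..2]={A,S,T2}  "b"  orig:{A,S}
  [0..1]={A,B,S}  "ca"
  [1..2]={B}  "ab"
  [0..2]=∅  "cab"

S ∉ T[0,2] ⇒ NO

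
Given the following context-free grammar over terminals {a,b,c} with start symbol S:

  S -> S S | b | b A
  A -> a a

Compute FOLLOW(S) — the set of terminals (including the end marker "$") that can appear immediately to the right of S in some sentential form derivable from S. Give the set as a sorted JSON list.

FIRST iteration:
pass 1:
  A via A→a a: +{a}
  S via S→b: +{b}
  S: {b}  A: {a}
pass 2: — fixpoint
  S: {b}  A: {a}

Compute FOLLOW by fixpoint:
FOLLOW(S) := {$}
pass 1:
  S→S S: FOLLOW(S) ⊇ FIRST(S) = {b}; new: +{b}
  S→b A: FOLLOW(A) ⊇ FOLLOW(S) ⊇ {$,b}; new: +{$,b}
  S: {$,b}  A: {$,b}
pass 2: (no change)
  S: {$,b}  A: {$,b}

FOLLOW(S) = ["$", "b"]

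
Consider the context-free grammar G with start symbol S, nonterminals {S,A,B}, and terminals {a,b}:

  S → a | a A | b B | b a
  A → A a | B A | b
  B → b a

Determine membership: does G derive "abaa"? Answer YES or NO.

Convert to CNF:
  S -> T0 A | T1 B | T1 T0 | a
  A -> A T0 | B A | b
  B -> T1 T0
  T0 -> a
  T1 -> b

CYK table (by increasing span):
  cell(0,0) a: {S,T0}  orig:{S}
  cell(1,1) b: {A,T1}  orig:{A}
  cell(2,2) a: {S,T0}  orig:{S}
  cell(3,3) a: {S,T0}  orig:{S}
  cell(0,1) ab: {S}
  cell(1,2) ba: {A,B,S}
  cell(2,3) aa: ∅
  cell(0,2) aba: {S}
  cell(1,3) baa: {A}
  cell(0,3) abaa: {S}

S ∈ T[0,3] ⇒ YES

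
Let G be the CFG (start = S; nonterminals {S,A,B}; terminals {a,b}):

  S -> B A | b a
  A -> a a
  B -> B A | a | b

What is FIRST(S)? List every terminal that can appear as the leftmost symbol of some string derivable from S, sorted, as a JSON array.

Compute FIRST by fixpoint:
[1]
  A via A→a a: +{a}
  B via B→a: +{a}
  B via B→b: +{b}
  S via S→B A: +{a,b}
  FIRST(S)={a,b}  FIRST(A)={a}  FIRST(B)={a,b}
[2] (stable)
  FIRST(S)={a,b}  FIRST(A)={a}  FIRST(B)={a,b}

FIRST(S) = ["a", "b"]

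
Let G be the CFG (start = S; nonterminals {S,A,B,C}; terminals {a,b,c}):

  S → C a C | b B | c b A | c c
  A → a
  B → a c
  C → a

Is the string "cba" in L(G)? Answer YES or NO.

CNF form of G:
  S -> C X3 | T1 T1 | T1 X4 | T2 B
  A -> a
  B -> T0 T1
  C -> a
  T0 -> a
  T1 -> c
  T2 -> b
  X3 -> T0 C
  X4 -> T2 A

Fill CYK table bottom-up:
  cell(0,0) c: {T1}  orig:{}
  cell(1,1) b: {T2}  orig:{}
  cell(2,2) a: {A,C,T0}  orig:{A,C}
  cell(0,1) cb: ∅
  cell(1,2) ba: {X4}  orig:{}
  cell(0,2) cba: {S}

S ∈ T[0,2] ⇒ YES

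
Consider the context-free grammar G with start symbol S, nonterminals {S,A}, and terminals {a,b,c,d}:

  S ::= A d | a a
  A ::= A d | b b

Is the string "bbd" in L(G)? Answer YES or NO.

CNF form of G:
  S -> A T0 | T2 T2
  A -> A T0 | T1 T1
  T0 -> d
  T1 -> b
  T2 -> a

CYK fill:
  [0..0]={T1}  "b"  orig:{}
  [1..1]={T1}  "b"  orig:{}
  [2..2]={T0}  "d"  orig:{}
  [0..1]={A}  "bb"
  [1..2]=∅  "bd"
  [0..2]={A,S}  "bbd"

S ∈ T[0,2] ⇒ YES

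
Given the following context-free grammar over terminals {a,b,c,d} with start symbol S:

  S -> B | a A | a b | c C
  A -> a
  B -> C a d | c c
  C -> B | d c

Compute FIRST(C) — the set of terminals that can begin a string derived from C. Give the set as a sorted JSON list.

FIRST iteration:
iter 1:
  A via A→a: +{a}
  B via B→c c: +{c}
  C via C→B: +{c}
  C via C→d c: +{d}
  S via S→B: +{c}
  S via S→a A: +{a}
  FIRST(S)={a,c}  FIRST(A)={a}  FIRST(B)={c}  FIRST(C)={c,d}
iter 2:
  B via B→C a d: +{d}
  S via S→B: +{d}
  FIRST(S)={a,c,d}  FIRST(A)={a}  FIRST(B)={c,d}  FIRST(C)={c,d}
iter 3: done
  FIRST(S)={a,c,d}  FIRST(A)={a}  FIRST(B)={c,d}  FIRST(C)={c,d}

FIRST(C) = ["c", "d"]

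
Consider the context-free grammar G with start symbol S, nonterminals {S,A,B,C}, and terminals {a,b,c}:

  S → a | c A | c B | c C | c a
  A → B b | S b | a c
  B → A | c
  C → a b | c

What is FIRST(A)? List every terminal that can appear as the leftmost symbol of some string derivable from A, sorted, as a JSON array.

FIRST sets, iterate to fixpoint:
iter 1:
  A via A→a c: +{a}
  B via B→A: +{a}
  B via B→c: +{c}
  C via C→a b: +{a}
  C via C→c: +{c}
  S via S→a: +{a}
  S via S→c A: +{c}
  S: {a,c}  A: {a}  B: {a,c}  C: {a,c}
iter 2:
  A via A→B b: +{c}
  S: {a,c}  A: {a,c}  B: {a,c}  C: {a,c}
iter 3: done
  S: {a,c}  A: {a,c}  B: {a,c}  C: {a,c}

FIRST(A) = ["a", "c"]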